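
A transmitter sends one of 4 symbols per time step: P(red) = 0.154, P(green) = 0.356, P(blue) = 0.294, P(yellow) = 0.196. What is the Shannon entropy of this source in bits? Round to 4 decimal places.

H = −Σ pᵢ log₂ pᵢ.
−0.154·log₂(0.154) = 0.4156
−0.356·log₂(0.356) = 0.5305
−0.294·log₂(0.294) = 0.5192
−0.196·log₂(0.196) = 0.4608
Sum ≈ 1.9262 → 1.9262 bits.

1.9262 bits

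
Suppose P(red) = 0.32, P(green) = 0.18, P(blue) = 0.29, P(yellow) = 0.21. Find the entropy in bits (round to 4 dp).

1.9621 bits

H = −Σ pᵢ log₂ pᵢ.
−0.32·log₂(0.32) = 0.5260
−0.18·log₂(0.18) = 0.4453
−0.29·log₂(0.29) = 0.5179
−0.21·log₂(0.21) = 0.4728
Sum ≈ 1.9621 → 1.9621 bits.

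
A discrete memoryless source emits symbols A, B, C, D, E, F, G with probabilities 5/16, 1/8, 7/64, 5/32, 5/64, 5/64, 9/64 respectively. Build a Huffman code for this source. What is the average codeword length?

2.6875 bits/symbol

Repeatedly combine the two least-probable nodes; the expected code length is the sum of the merged weights.
merge 5/64 + 5/64 → 5/32
merge 7/64 + 1/8 → 15/64
merge 9/64 + 5/32 → 19/64
merge 5/32 + 15/64 → 25/64
merge 19/64 + 5/16 → 39/64
merge 25/64 + 39/64 → 1
L = 5/32 + 15/64 + 19/64 + 25/64 + 39/64 + 1 = 43/16 = 2.6875 bits/symbol.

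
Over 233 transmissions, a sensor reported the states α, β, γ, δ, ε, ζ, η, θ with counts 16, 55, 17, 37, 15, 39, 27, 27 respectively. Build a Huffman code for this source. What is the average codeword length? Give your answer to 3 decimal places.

Probabilities are the counts divided by 233.
Repeatedly combine the two least-probable nodes; the expected code length is the sum of the merged weights.
merge 15/233 + 16/233 → 31/233
merge 17/233 + 27/233 → 44/233
merge 27/233 + 31/233 → 58/233
merge 37/233 + 39/233 → 76/233
merge 44/233 + 55/233 → 99/233
merge 58/233 + 76/233 → 134/233
merge 99/233 + 134/233 → 1
L = 31/233 + 44/233 + 58/233 + 76/233 + 99/233 + 134/233 + 1 = 675/233 ≈ 2.897 bits/symbol.

2.897 bits/symbol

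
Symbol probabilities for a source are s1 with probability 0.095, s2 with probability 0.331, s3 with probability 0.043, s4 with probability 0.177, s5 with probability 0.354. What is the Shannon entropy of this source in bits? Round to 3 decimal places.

2.018 bits

H = −Σ pᵢ log₂ pᵢ.
−0.095·log₂(0.095) = 0.3226
−0.331·log₂(0.331) = 0.5280
−0.043·log₂(0.043) = 0.1952
−0.177·log₂(0.177) = 0.4422
−0.354·log₂(0.354) = 0.5304
Sum ≈ 2.0183 → 2.018 bits.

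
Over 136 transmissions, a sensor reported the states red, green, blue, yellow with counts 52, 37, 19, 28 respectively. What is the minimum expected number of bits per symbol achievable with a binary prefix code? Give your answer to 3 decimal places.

Probabilities are the counts divided by 136.
Repeatedly combine the two least-probable nodes; the expected code length is the sum of the merged weights.
merge 19/136 + 7/34 → 47/136
merge 37/136 + 47/136 → 21/34
merge 13/34 + 21/34 → 1
L = 47/136 + 21/34 + 1 = 267/136 ≈ 1.963 bits/symbol.

1.963 bits/symbol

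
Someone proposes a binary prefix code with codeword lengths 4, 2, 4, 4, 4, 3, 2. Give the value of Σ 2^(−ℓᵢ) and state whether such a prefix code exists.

0.875; yes

With common denominator 2^4 = 16: Σ 2^(−ℓᵢ) = 1/16 + 4/16 + 1/16 + 1/16 + 1/16 + 2/16 + 4/16 = 14/16 = 0.875.
Kraft's inequality requires Σ ≤ 1; here Σ = 0.875 ≤ 1, so such a prefix code exists.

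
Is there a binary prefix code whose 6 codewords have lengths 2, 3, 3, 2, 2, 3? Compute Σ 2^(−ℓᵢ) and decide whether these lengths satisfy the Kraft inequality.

1.125; no

With common denominator 2^3 = 8: Σ 2^(−ℓᵢ) = 2/8 + 1/8 + 1/8 + 2/8 + 2/8 + 1/8 = 9/8 = 1.125.
Kraft's inequality requires Σ ≤ 1; here Σ = 1.125 > 1, so no such prefix code exists.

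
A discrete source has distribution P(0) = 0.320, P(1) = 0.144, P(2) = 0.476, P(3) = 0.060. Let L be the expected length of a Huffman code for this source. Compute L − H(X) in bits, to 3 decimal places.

Entropy H = −Σ p log₂ p ≈ 1.6820 bits.
Huffman merges: 3/50+18/125→51/250; 51/250+8/25→131/250; 119/250+131/250→1. L = 216/125 ≈ 1.7280.
L − H = 1.7280 − 1.6820 = 0.046 bits.

0.046 bits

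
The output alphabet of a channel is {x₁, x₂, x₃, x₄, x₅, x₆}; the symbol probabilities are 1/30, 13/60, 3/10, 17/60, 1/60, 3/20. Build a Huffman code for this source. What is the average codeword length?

Repeatedly combine the two least-probable nodes; the expected code length is the sum of the merged weights.
merge 1/60 + 1/30 → 1/20
merge 1/20 + 3/20 → 1/5
merge 1/5 + 13/60 → 5/12
merge 17/60 + 3/10 → 7/12
merge 5/12 + 7/12 → 1
L = 1/20 + 1/5 + 5/12 + 7/12 + 1 = 9/4 = 2.25 bits/symbol.

2.25 bits/symbol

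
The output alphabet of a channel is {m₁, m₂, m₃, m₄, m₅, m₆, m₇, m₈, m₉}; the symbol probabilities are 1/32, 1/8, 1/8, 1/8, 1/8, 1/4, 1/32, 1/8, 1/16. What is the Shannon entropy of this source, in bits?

2.9375 bits

Each probability is a power of 1/2, so log₂(1/p) is an integer.
H = Σ p·log₂(1/p) = 1/32·5 + 1/8·3 + 1/8·3 + 1/8·3 + 1/8·3 + 1/4·2 + 1/32·5 + 1/8·3 + 1/16·4 = 2.9375 bits.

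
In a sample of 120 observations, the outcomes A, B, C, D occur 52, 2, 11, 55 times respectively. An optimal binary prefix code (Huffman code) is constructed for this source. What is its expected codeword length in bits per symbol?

1.65 bits/symbol

Probabilities are the counts divided by 120.
Repeatedly combine the two least-probable nodes; the expected code length is the sum of the merged weights.
merge 1/60 + 11/120 → 13/120
merge 13/120 + 13/30 → 13/24
merge 11/24 + 13/24 → 1
L = 13/120 + 13/24 + 1 = 33/20 = 1.65 bits/symbol.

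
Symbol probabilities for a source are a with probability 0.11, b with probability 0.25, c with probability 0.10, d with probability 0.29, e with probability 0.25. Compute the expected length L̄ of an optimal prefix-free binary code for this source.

2.21 bits/symbol

Repeatedly combine the two least-probable nodes; the expected code length is the sum of the merged weights.
merge 1/10 + 11/100 → 21/100
merge 21/100 + 1/4 → 23/50
merge 1/4 + 29/100 → 27/50
merge 23/50 + 27/50 → 1
L = 21/100 + 23/50 + 27/50 + 1 = 221/100 = 2.21 bits/symbol.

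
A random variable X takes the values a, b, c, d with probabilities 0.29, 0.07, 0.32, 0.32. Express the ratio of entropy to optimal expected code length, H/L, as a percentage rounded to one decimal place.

91.9%

Entropy H = −Σ p log₂ p ≈ 1.8385 bits.
Huffman merges: 7/100+29/100→9/25; 8/25+8/25→16/25; 9/25+16/25→1. L = 2 ≈ 2.0000.
Efficiency = H/L = 1.8385/2.0000 = 91.9%.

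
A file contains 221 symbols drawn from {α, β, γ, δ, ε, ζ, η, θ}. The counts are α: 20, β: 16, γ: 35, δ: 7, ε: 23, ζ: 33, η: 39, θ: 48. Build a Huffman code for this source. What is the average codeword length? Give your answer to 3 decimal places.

2.887 bits/symbol

Probabilities are the counts divided by 221.
Repeatedly combine the two least-probable nodes; the expected code length is the sum of the merged weights.
merge 7/221 + 16/221 → 23/221
merge 20/221 + 23/221 → 43/221
merge 23/221 + 33/221 → 56/221
merge 35/221 + 3/17 → 74/221
merge 43/221 + 48/221 → 7/17
merge 56/221 + 74/221 → 10/17
merge 7/17 + 10/17 → 1
L = 23/221 + 43/221 + 56/221 + 74/221 + 7/17 + 10/17 + 1 = 638/221 ≈ 2.887 bits/symbol.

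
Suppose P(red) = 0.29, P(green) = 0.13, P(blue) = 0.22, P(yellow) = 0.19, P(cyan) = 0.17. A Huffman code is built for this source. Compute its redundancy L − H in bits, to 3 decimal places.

0.029 bits

Entropy H = −Σ p log₂ p ≈ 2.2709 bits.
Huffman merges: 13/100+17/100→3/10; 19/100+11/50→41/100; 29/100+3/10→59/100; 41/100+59/100→1. L = 23/10 ≈ 2.3000.
L − H = 2.3000 − 2.2709 = 0.029 bits.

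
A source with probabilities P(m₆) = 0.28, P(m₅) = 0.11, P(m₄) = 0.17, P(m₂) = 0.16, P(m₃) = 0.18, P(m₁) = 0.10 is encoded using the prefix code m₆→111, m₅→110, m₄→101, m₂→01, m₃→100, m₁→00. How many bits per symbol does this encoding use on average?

L̄ = Σ pᵢ·ℓᵢ = 0.28·3 + 0.11·3 + 0.17·3 + 0.16·2 + 0.18·3 + 0.10·2 = 2.74 bits/symbol.

2.74 bits/symbol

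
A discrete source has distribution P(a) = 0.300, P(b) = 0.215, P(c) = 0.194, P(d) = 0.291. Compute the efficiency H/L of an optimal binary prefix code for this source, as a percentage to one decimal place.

Entropy H = −Σ p log₂ p ≈ 1.9751 bits.
Huffman merges: 97/500+43/200→409/1000; 291/1000+3/10→591/1000; 409/1000+591/1000→1. L = 2 ≈ 2.0000.
Efficiency = H/L = 1.9751/2.0000 = 98.8%.

98.8%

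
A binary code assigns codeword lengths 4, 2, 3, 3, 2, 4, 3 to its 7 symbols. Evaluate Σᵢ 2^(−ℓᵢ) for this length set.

1

With common denominator 2^4 = 16: Σ 2^(−ℓᵢ) = 1/16 + 4/16 + 2/16 + 2/16 + 4/16 + 1/16 + 2/16 = 16/16 = 1.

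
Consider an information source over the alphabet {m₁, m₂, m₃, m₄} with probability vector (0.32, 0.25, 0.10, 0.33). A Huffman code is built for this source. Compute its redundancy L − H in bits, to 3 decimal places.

0.114 bits

Entropy H = −Σ p log₂ p ≈ 1.8860 bits.
Huffman merges: 1/10+1/4→7/20; 8/25+33/100→13/20; 7/20+13/20→1. L = 2 ≈ 2.0000.
L − H = 2.0000 − 1.8860 = 0.114 bits.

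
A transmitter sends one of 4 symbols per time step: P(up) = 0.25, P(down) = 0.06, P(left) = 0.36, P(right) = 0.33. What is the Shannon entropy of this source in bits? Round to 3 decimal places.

1.802 bits

H = −Σ pᵢ log₂ pᵢ.
−0.25·log₂(0.25) = 0.5000
−0.06·log₂(0.06) = 0.2435
−0.36·log₂(0.36) = 0.5306
−0.33·log₂(0.33) = 0.5278
Sum ≈ 1.8020 → 1.802 bits.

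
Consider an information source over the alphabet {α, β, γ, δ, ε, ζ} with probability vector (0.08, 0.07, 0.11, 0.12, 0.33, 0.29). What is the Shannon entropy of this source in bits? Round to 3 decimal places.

2.323 bits

H = −Σ pᵢ log₂ pᵢ.
−0.08·log₂(0.08) = 0.2915
−0.07·log₂(0.07) = 0.2686
−0.11·log₂(0.11) = 0.3503
−0.12·log₂(0.12) = 0.3671
−0.33·log₂(0.33) = 0.5278
−0.29·log₂(0.29) = 0.5179
Sum ≈ 2.3231 → 2.323 bits.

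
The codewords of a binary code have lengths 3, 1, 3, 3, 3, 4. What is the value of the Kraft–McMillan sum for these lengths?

1.0625

With common denominator 2^4 = 16: Σ 2^(−ℓᵢ) = 2/16 + 8/16 + 2/16 + 2/16 + 2/16 + 1/16 = 17/16 = 1.0625.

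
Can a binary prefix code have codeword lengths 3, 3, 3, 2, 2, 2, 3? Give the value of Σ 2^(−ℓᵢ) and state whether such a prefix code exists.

1.25; no

With common denominator 2^3 = 8: Σ 2^(−ℓᵢ) = 1/8 + 1/8 + 1/8 + 2/8 + 2/8 + 2/8 + 1/8 = 10/8 = 1.25.
Kraft's inequality requires Σ ≤ 1; here Σ = 1.25 > 1, so no such prefix code exists.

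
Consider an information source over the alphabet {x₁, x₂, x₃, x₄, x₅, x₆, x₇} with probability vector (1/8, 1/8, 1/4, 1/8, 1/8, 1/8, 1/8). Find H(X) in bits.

2.75 bits

Each probability is a power of 1/2, so log₂(1/p) is an integer.
H = Σ p·log₂(1/p) = 1/8·3 + 1/8·3 + 1/4·2 + 1/8·3 + 1/8·3 + 1/8·3 + 1/8·3 = 2.75 bits.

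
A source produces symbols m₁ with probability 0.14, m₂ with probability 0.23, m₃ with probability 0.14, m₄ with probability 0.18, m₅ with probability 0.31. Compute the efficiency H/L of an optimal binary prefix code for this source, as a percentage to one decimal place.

98.7%

Entropy H = −Σ p log₂ p ≈ 2.2510 bits.
Huffman merges: 7/50+7/50→7/25; 9/50+23/100→41/100; 7/25+31/100→59/100; 41/100+59/100→1. L = 57/25 ≈ 2.2800.
Efficiency = H/L = 2.2510/2.2800 = 98.7%.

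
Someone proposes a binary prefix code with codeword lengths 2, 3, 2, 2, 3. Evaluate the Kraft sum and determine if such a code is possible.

With common denominator 2^3 = 8: Σ 2^(−ℓᵢ) = 2/8 + 1/8 + 2/8 + 2/8 + 1/8 = 8/8 = 1.
Kraft's inequality requires Σ ≤ 1; here Σ = 1 ≤ 1, so such a prefix code exists.

1; yes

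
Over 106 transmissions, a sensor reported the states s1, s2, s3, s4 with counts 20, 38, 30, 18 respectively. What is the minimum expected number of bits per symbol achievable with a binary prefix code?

2 bits/symbol

Probabilities are the counts divided by 106.
Repeatedly combine the two least-probable nodes; the expected code length is the sum of the merged weights.
merge 9/53 + 10/53 → 19/53
merge 15/53 + 19/53 → 34/53
merge 19/53 + 34/53 → 1
L = 19/53 + 34/53 + 1 = 2 bits/symbol.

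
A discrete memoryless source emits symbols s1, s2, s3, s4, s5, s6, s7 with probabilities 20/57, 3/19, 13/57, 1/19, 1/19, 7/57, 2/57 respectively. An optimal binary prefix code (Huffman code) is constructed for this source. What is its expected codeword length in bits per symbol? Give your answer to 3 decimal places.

Repeatedly combine the two least-probable nodes; the expected code length is the sum of the merged weights.
merge 2/57 + 1/19 → 5/57
merge 1/19 + 5/57 → 8/57
merge 7/57 + 8/57 → 5/19
merge 3/19 + 13/57 → 22/57
merge 5/19 + 20/57 → 35/57
merge 22/57 + 35/57 → 1
L = 5/57 + 8/57 + 5/19 + 22/57 + 35/57 + 1 = 142/57 ≈ 2.491 bits/symbol.

2.491 bits/symbol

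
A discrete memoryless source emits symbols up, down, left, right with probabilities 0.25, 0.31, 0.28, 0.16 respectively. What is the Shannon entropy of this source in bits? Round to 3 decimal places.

H = −Σ pᵢ log₂ pᵢ.
−0.25·log₂(0.25) = 0.5000
−0.31·log₂(0.31) = 0.5238
−0.28·log₂(0.28) = 0.5142
−0.16·log₂(0.16) = 0.4230
Sum ≈ 1.9610 → 1.961 bits.

1.961 bits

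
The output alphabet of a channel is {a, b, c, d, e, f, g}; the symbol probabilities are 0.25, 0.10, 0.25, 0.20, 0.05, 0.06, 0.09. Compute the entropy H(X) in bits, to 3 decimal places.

2.569 bits

H = −Σ pᵢ log₂ pᵢ.
−0.25·log₂(0.25) = 0.5000
−0.10·log₂(0.10) = 0.3322
−0.25·log₂(0.25) = 0.5000
−0.20·log₂(0.20) = 0.4644
−0.05·log₂(0.05) = 0.2161
−0.06·log₂(0.06) = 0.2435
−0.09·log₂(0.09) = 0.3127
Sum ≈ 2.5689 → 2.569 bits.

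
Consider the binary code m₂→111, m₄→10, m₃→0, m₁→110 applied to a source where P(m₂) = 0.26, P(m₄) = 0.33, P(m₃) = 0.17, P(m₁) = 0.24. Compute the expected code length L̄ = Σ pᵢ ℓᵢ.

2.33 bits/symbol

L̄ = Σ pᵢ·ℓᵢ = 0.26·3 + 0.33·2 + 0.17·1 + 0.24·3 = 2.33 bits/symbol.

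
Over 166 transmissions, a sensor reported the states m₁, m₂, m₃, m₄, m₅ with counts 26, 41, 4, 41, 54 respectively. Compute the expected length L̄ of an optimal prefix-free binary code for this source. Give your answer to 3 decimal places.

Probabilities are the counts divided by 166.
Repeatedly combine the two least-probable nodes; the expected code length is the sum of the merged weights.
merge 2/83 + 13/83 → 15/83
merge 15/83 + 41/166 → 71/166
merge 41/166 + 27/83 → 95/166
merge 71/166 + 95/166 → 1
L = 15/83 + 71/166 + 95/166 + 1 = 181/83 ≈ 2.181 bits/symbol.

2.181 bits/symbol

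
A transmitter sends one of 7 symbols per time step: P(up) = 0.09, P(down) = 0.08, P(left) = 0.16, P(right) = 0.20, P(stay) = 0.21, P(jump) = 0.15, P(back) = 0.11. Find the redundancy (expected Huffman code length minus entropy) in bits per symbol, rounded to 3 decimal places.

0.035 bits

Entropy H = −Σ p log₂ p ≈ 2.7252 bits.
Huffman merges: 2/25+9/100→17/100; 11/100+3/20→13/50; 4/25+17/100→33/100; 1/5+21/100→41/100; 13/50+33/100→59/100; 41/100+59/100→1. L = 69/25 ≈ 2.7600.
L − H = 2.7600 − 2.7252 = 0.035 bits.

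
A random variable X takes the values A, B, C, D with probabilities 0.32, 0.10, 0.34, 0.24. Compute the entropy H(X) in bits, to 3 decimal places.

H = −Σ pᵢ log₂ pᵢ.
−0.32·log₂(0.32) = 0.5260
−0.10·log₂(0.10) = 0.3322
−0.34·log₂(0.34) = 0.5292
−0.24·log₂(0.24) = 0.4941
Sum ≈ 1.8815 → 1.882 bits.

1.882 bits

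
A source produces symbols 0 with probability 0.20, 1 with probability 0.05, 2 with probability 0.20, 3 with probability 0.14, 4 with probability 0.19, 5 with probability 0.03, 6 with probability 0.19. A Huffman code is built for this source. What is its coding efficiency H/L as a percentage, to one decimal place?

Entropy H = −Σ p log₂ p ≈ 2.6042 bits.
Huffman merges: 3/100+1/20→2/25; 2/25+7/50→11/50; 19/100+19/100→19/50; 1/5+1/5→2/5; 11/50+19/50→3/5; 2/5+3/5→1. L = 67/25 ≈ 2.6800.
Efficiency = H/L = 2.6042/2.6800 = 97.2%.

97.2%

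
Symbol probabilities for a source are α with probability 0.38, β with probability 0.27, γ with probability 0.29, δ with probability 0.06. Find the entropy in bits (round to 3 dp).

H = −Σ pᵢ log₂ pᵢ.
−0.38·log₂(0.38) = 0.5305
−0.27·log₂(0.27) = 0.5100
−0.29·log₂(0.29) = 0.5179
−0.06·log₂(0.06) = 0.2435
Sum ≈ 1.8019 → 1.802 bits.

1.802 bits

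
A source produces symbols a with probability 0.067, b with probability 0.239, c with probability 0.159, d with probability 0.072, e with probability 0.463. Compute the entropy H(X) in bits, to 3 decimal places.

H = −Σ pᵢ log₂ pᵢ.
−0.067·log₂(0.067) = 0.2613
−0.239·log₂(0.239) = 0.4935
−0.159·log₂(0.159) = 0.4218
−0.072·log₂(0.072) = 0.2733
−0.463·log₂(0.463) = 0.5144
Sum ≈ 1.9643 → 1.964 bits.

1.964 bits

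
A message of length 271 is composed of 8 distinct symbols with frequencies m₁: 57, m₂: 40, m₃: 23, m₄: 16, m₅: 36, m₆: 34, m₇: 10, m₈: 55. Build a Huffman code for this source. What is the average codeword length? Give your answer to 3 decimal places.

2.863 bits/symbol

Probabilities are the counts divided by 271.
Repeatedly combine the two least-probable nodes; the expected code length is the sum of the merged weights.
merge 10/271 + 16/271 → 26/271
merge 23/271 + 26/271 → 49/271
merge 34/271 + 36/271 → 70/271
merge 40/271 + 49/271 → 89/271
merge 55/271 + 57/271 → 112/271
merge 70/271 + 89/271 → 159/271
merge 112/271 + 159/271 → 1
L = 26/271 + 49/271 + 70/271 + 89/271 + 112/271 + 159/271 + 1 = 776/271 ≈ 2.863 bits/symbol.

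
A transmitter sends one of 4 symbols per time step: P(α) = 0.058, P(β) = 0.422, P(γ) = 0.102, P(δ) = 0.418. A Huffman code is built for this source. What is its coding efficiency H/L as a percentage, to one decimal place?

Entropy H = −Σ p log₂ p ≈ 1.6255 bits.
Huffman merges: 29/500+51/500→4/25; 4/25+209/500→289/500; 211/500+289/500→1. L = 869/500 ≈ 1.7380.
Efficiency = H/L = 1.6255/1.7380 = 93.5%.

93.5%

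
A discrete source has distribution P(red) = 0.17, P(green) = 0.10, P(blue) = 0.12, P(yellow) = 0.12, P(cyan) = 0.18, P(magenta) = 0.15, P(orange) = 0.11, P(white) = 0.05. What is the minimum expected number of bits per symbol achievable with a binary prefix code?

Repeatedly combine the two least-probable nodes; the expected code length is the sum of the merged weights.
merge 1/20 + 1/10 → 3/20
merge 11/100 + 3/25 → 23/100
merge 3/25 + 3/20 → 27/100
merge 3/20 + 17/100 → 8/25
merge 9/50 + 23/100 → 41/100
merge 27/100 + 8/25 → 59/100
merge 41/100 + 59/100 → 1
L = 3/20 + 23/100 + 27/100 + 8/25 + 41/100 + 59/100 + 1 = 297/100 = 2.97 bits/symbol.

2.97 bits/symbol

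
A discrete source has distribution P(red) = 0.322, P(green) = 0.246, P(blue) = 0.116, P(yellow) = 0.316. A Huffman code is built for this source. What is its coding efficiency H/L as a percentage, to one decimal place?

Entropy H = −Σ p log₂ p ≈ 1.9098 bits.
Huffman merges: 29/250+123/500→181/500; 79/250+161/500→319/500; 181/500+319/500→1. L = 2 ≈ 2.0000.
Efficiency = H/L = 1.9098/2.0000 = 95.5%.

95.5%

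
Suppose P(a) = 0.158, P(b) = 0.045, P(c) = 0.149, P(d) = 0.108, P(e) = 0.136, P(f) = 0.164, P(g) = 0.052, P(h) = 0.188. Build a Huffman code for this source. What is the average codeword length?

Repeatedly combine the two least-probable nodes; the expected code length is the sum of the merged weights.
merge 9/200 + 13/250 → 97/1000
merge 97/1000 + 27/250 → 41/200
merge 17/125 + 149/1000 → 57/200
merge 79/500 + 41/250 → 161/500
merge 47/250 + 41/200 → 393/1000
merge 57/200 + 161/500 → 607/1000
merge 393/1000 + 607/1000 → 1
L = 97/1000 + 41/200 + 57/200 + 161/500 + 393/1000 + 607/1000 + 1 = 2909/1000 = 2.909 bits/symbol.

2.909 bits/symbol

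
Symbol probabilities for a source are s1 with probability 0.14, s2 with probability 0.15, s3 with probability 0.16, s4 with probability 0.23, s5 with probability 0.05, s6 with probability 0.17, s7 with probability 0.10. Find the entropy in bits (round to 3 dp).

2.701 bits

H = −Σ pᵢ log₂ pᵢ.
−0.14·log₂(0.14) = 0.3971
−0.15·log₂(0.15) = 0.4105
−0.16·log₂(0.16) = 0.4230
−0.23·log₂(0.23) = 0.4877
−0.05·log₂(0.05) = 0.2161
−0.17·log₂(0.17) = 0.4346
−0.10·log₂(0.10) = 0.3322
Sum ≈ 2.7012 → 2.701 bits.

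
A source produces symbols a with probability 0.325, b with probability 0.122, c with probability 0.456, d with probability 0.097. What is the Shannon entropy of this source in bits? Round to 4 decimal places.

H = −Σ pᵢ log₂ pᵢ.
−0.325·log₂(0.325) = 0.5270
−0.122·log₂(0.122) = 0.3703
−0.456·log₂(0.456) = 0.5166
−0.097·log₂(0.097) = 0.3265
Sum ≈ 1.7403 → 1.7403 bits.

1.7403 bits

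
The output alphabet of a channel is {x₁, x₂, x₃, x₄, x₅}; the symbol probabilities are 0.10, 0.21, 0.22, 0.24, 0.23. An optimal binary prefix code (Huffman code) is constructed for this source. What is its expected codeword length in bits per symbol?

Repeatedly combine the two least-probable nodes; the expected code length is the sum of the merged weights.
merge 1/10 + 21/100 → 31/100
merge 11/50 + 23/100 → 9/20
merge 6/25 + 31/100 → 11/20
merge 9/20 + 11/20 → 1
L = 31/100 + 9/20 + 11/20 + 1 = 231/100 = 2.31 bits/symbol.

2.31 bits/symbol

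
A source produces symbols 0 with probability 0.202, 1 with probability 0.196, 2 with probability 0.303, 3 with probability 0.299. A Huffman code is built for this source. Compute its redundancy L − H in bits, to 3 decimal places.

Entropy H = −Σ p log₂ p ≈ 1.9697 bits.
Huffman merges: 49/250+101/500→199/500; 299/1000+303/1000→301/500; 199/500+301/500→1. L = 2 ≈ 2.0000.
L − H = 2.0000 − 1.9697 = 0.030 bits.

0.030 bits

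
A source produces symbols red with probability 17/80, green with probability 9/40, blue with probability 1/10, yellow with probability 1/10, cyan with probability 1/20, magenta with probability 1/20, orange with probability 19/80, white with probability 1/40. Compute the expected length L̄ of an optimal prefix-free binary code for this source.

Repeatedly combine the two least-probable nodes; the expected code length is the sum of the merged weights.
merge 1/40 + 1/20 → 3/40
merge 1/20 + 3/40 → 1/8
merge 1/10 + 1/10 → 1/5
merge 1/8 + 1/5 → 13/40
merge 17/80 + 9/40 → 7/16
merge 19/80 + 13/40 → 9/16
merge 7/16 + 9/16 → 1
L = 3/40 + 1/8 + 1/5 + 13/40 + 7/16 + 9/16 + 1 = 109/40 = 2.725 bits/symbol.

2.725 bits/symbol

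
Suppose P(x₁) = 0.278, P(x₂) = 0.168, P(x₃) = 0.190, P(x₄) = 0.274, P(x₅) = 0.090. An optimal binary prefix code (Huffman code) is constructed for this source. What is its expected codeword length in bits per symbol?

2.258 bits/symbol

Repeatedly combine the two least-probable nodes; the expected code length is the sum of the merged weights.
merge 9/100 + 21/125 → 129/500
merge 19/100 + 129/500 → 56/125
merge 137/500 + 139/500 → 69/125
merge 56/125 + 69/125 → 1
L = 129/500 + 56/125 + 69/125 + 1 = 1129/500 = 2.258 bits/symbol.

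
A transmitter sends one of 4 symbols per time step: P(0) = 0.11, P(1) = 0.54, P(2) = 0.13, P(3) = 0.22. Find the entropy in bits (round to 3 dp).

1.694 bits

H = −Σ pᵢ log₂ pᵢ.
−0.11·log₂(0.11) = 0.3503
−0.54·log₂(0.54) = 0.4800
−0.13·log₂(0.13) = 0.3826
−0.22·log₂(0.22) = 0.4806
Sum ≈ 1.6935 → 1.694 bits.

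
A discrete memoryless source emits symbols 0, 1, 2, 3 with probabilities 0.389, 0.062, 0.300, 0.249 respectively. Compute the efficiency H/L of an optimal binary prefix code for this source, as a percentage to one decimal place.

93.6%

Entropy H = −Σ p log₂ p ≈ 1.7991 bits.
Huffman merges: 31/500+249/1000→311/1000; 3/10+311/1000→611/1000; 389/1000+611/1000→1. L = 961/500 ≈ 1.9220.
Efficiency = H/L = 1.7991/1.9220 = 93.6%.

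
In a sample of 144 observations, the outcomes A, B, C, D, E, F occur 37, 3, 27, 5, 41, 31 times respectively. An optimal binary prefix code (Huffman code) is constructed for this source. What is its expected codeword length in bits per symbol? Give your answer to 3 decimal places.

Probabilities are the counts divided by 144.
Repeatedly combine the two least-probable nodes; the expected code length is the sum of the merged weights.
merge 1/48 + 5/144 → 1/18
merge 1/18 + 3/16 → 35/144
merge 31/144 + 35/144 → 11/24
merge 37/144 + 41/144 → 13/24
merge 11/24 + 13/24 → 1
L = 1/18 + 35/144 + 11/24 + 13/24 + 1 = 331/144 ≈ 2.299 bits/symbol.

2.299 bits/symbol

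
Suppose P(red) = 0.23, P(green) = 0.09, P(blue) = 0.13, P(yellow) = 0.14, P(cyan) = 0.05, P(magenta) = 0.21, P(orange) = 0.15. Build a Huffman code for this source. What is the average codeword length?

2.7 bits/symbol

Repeatedly combine the two least-probable nodes; the expected code length is the sum of the merged weights.
merge 1/20 + 9/100 → 7/50
merge 13/100 + 7/50 → 27/100
merge 7/50 + 3/20 → 29/100
merge 21/100 + 23/100 → 11/25
merge 27/100 + 29/100 → 14/25
merge 11/25 + 14/25 → 1
L = 7/50 + 27/100 + 29/100 + 11/25 + 14/25 + 1 = 27/10 = 2.7 bits/symbol.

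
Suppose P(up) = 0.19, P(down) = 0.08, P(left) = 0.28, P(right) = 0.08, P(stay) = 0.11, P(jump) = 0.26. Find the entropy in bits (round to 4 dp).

2.4080 bits

H = −Σ pᵢ log₂ pᵢ.
−0.19·log₂(0.19) = 0.4552
−0.08·log₂(0.08) = 0.2915
−0.28·log₂(0.28) = 0.5142
−0.08·log₂(0.08) = 0.2915
−0.11·log₂(0.11) = 0.3503
−0.26·log₂(0.26) = 0.5053
Sum ≈ 2.4080 → 2.4080 bits.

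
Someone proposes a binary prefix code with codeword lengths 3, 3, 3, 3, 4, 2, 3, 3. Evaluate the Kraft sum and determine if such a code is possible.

With common denominator 2^4 = 16: Σ 2^(−ℓᵢ) = 2/16 + 2/16 + 2/16 + 2/16 + 1/16 + 4/16 + 2/16 + 2/16 = 17/16 = 1.0625.
Kraft's inequality requires Σ ≤ 1; here Σ = 1.0625 > 1, so no such prefix code exists.

1.0625; no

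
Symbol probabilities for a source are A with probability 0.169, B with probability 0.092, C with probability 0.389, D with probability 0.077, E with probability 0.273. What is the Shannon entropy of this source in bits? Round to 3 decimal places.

H = −Σ pᵢ log₂ pᵢ.
−0.169·log₂(0.169) = 0.4335
−0.092·log₂(0.092) = 0.3167
−0.389·log₂(0.389) = 0.5299
−0.077·log₂(0.077) = 0.2848
−0.273·log₂(0.273) = 0.5113
Sum ≈ 2.0762 → 2.076 bits.

2.076 bits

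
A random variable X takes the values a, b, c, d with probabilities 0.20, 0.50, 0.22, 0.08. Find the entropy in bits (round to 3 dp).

H = −Σ pᵢ log₂ pᵢ.
−0.20·log₂(0.20) = 0.4644
−0.50·log₂(0.50) = 0.5000
−0.22·log₂(0.22) = 0.4806
−0.08·log₂(0.08) = 0.2915
Sum ≈ 1.7365 → 1.736 bits.

1.736 bits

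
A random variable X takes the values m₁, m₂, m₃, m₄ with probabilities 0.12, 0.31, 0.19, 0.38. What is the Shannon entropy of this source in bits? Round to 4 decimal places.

1.8765 bits

H = −Σ pᵢ log₂ pᵢ.
−0.12·log₂(0.12) = 0.3671
−0.31·log₂(0.31) = 0.5238
−0.19·log₂(0.19) = 0.4552
−0.38·log₂(0.38) = 0.5305
Sum ≈ 1.8765 → 1.8765 bits.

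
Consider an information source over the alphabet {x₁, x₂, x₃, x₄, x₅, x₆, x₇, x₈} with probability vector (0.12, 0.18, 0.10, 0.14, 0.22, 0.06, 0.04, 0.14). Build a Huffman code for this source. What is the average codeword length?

Repeatedly combine the two least-probable nodes; the expected code length is the sum of the merged weights.
merge 1/25 + 3/50 → 1/10
merge 1/10 + 1/10 → 1/5
merge 3/25 + 7/50 → 13/50
merge 7/50 + 9/50 → 8/25
merge 1/5 + 11/50 → 21/50
merge 13/50 + 8/25 → 29/50
merge 21/50 + 29/50 → 1
L = 1/10 + 1/5 + 13/50 + 8/25 + 21/50 + 29/50 + 1 = 72/25 = 2.88 bits/symbol.

2.88 bits/symbol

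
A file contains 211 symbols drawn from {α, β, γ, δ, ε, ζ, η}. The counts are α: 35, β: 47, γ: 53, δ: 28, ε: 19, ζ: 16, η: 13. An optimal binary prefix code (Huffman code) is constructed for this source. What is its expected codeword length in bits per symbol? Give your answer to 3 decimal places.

Probabilities are the counts divided by 211.
Repeatedly combine the two least-probable nodes; the expected code length is the sum of the merged weights.
merge 13/211 + 16/211 → 29/211
merge 19/211 + 28/211 → 47/211
merge 29/211 + 35/211 → 64/211
merge 47/211 + 47/211 → 94/211
merge 53/211 + 64/211 → 117/211
merge 94/211 + 117/211 → 1
L = 29/211 + 47/211 + 64/211 + 94/211 + 117/211 + 1 = 562/211 ≈ 2.664 bits/symbol.

2.664 bits/symbol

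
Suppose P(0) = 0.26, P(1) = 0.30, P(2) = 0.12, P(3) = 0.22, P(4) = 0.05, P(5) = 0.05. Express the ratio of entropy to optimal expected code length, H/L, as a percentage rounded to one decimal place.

Entropy H = −Σ p log₂ p ≈ 2.3062 bits.
Huffman merges: 1/20+1/20→1/10; 1/10+3/25→11/50; 11/50+11/50→11/25; 13/50+3/10→14/25; 11/25+14/25→1. L = 58/25 ≈ 2.3200.
Efficiency = H/L = 2.3062/2.3200 = 99.4%.

99.4%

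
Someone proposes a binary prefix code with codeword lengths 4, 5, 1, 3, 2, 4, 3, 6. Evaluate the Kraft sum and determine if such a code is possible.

1.171875; no

With common denominator 2^6 = 64: Σ 2^(−ℓᵢ) = 4/64 + 2/64 + 32/64 + 8/64 + 16/64 + 4/64 + 8/64 + 1/64 = 75/64 = 1.171875.
Kraft's inequality requires Σ ≤ 1; here Σ = 1.171875 > 1, so no such prefix code exists.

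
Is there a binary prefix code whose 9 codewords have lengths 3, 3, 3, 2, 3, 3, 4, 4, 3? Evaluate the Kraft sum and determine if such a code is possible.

1.125; no

With common denominator 2^4 = 16: Σ 2^(−ℓᵢ) = 2/16 + 2/16 + 2/16 + 4/16 + 2/16 + 2/16 + 1/16 + 1/16 + 2/16 = 18/16 = 1.125.
Kraft's inequality requires Σ ≤ 1; here Σ = 1.125 > 1, so no such prefix code exists.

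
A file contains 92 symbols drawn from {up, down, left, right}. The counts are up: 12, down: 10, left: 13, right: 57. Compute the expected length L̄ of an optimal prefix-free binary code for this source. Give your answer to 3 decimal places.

Probabilities are the counts divided by 92.
Repeatedly combine the two least-probable nodes; the expected code length is the sum of the merged weights.
merge 5/46 + 3/23 → 11/46
merge 13/92 + 11/46 → 35/92
merge 35/92 + 57/92 → 1
L = 11/46 + 35/92 + 1 = 149/92 ≈ 1.620 bits/symbol.

1.620 bits/symbol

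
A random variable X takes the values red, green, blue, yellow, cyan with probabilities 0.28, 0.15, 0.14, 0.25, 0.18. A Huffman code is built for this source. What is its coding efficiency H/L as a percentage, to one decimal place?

99.0%

Entropy H = −Σ p log₂ p ≈ 2.2672 bits.
Huffman merges: 7/50+3/20→29/100; 9/50+1/4→43/100; 7/25+29/100→57/100; 43/100+57/100→1. L = 229/100 ≈ 2.2900.
Efficiency = H/L = 2.2672/2.2900 = 99.0%.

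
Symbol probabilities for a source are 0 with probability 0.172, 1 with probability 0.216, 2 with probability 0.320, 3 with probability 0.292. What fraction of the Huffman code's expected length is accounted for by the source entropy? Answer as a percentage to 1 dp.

97.9%

Entropy H = −Σ p log₂ p ≈ 1.9590 bits.
Huffman merges: 43/250+27/125→97/250; 73/250+8/25→153/250; 97/250+153/250→1. L = 2 ≈ 2.0000.
Efficiency = H/L = 1.9590/2.0000 = 97.9%.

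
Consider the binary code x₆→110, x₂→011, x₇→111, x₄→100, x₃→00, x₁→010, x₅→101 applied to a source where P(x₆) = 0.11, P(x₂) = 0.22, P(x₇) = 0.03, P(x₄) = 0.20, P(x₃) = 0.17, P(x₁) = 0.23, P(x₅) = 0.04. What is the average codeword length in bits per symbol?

2.83 bits/symbol

L̄ = Σ pᵢ·ℓᵢ = 0.11·3 + 0.22·3 + 0.03·3 + 0.20·3 + 0.17·2 + 0.23·3 + 0.04·3 = 2.83 bits/symbol.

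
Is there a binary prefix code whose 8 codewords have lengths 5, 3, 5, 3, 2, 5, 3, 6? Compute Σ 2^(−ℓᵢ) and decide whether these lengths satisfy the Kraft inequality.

0.734375; yes

With common denominator 2^6 = 64: Σ 2^(−ℓᵢ) = 2/64 + 8/64 + 2/64 + 8/64 + 16/64 + 2/64 + 8/64 + 1/64 = 47/64 = 0.734375.
Kraft's inequality requires Σ ≤ 1; here Σ = 0.734375 ≤ 1, so such a prefix code exists.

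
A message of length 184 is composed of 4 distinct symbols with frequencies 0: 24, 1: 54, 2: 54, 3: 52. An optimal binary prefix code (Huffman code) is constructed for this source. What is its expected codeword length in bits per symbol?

2 bits/symbol

Probabilities are the counts divided by 184.
Repeatedly combine the two least-probable nodes; the expected code length is the sum of the merged weights.
merge 3/23 + 13/46 → 19/46
merge 27/92 + 27/92 → 27/46
merge 19/46 + 27/46 → 1
L = 19/46 + 27/46 + 1 = 2 bits/symbol.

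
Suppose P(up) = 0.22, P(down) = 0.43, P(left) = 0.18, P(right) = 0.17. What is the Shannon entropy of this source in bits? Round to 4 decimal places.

1.8840 bits

H = −Σ pᵢ log₂ pᵢ.
−0.22·log₂(0.22) = 0.4806
−0.43·log₂(0.43) = 0.5236
−0.18·log₂(0.18) = 0.4453
−0.17·log₂(0.17) = 0.4346
Sum ≈ 1.8840 → 1.8840 bits.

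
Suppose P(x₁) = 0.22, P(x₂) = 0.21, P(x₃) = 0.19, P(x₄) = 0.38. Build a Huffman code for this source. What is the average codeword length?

Repeatedly combine the two least-probable nodes; the expected code length is the sum of the merged weights.
merge 19/100 + 21/100 → 2/5
merge 11/50 + 19/50 → 3/5
merge 2/5 + 3/5 → 1
L = 2/5 + 3/5 + 1 = 2 bits/symbol.

2 bits/symbol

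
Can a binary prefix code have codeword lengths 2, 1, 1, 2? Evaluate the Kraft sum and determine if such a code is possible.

With common denominator 2^2 = 4: Σ 2^(−ℓᵢ) = 1/4 + 2/4 + 2/4 + 1/4 = 6/4 = 1.5.
Kraft's inequality requires Σ ≤ 1; here Σ = 1.5 > 1, so no such prefix code exists.

1.5; no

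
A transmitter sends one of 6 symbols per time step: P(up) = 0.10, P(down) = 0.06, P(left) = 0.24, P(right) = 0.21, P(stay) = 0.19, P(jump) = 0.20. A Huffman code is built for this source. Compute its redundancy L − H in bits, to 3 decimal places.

Entropy H = −Σ p log₂ p ≈ 2.4623 bits.
Huffman merges: 3/50+1/10→4/25; 4/25+19/100→7/20; 1/5+21/100→41/100; 6/25+7/20→59/100; 41/100+59/100→1. L = 251/100 ≈ 2.5100.
L − H = 2.5100 − 2.4623 = 0.048 bits.

0.048 bits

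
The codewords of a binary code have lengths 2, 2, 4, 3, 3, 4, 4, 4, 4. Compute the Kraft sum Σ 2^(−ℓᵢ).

1.0625

With common denominator 2^4 = 16: Σ 2^(−ℓᵢ) = 4/16 + 4/16 + 1/16 + 2/16 + 2/16 + 1/16 + 1/16 + 1/16 + 1/16 = 17/16 = 1.0625.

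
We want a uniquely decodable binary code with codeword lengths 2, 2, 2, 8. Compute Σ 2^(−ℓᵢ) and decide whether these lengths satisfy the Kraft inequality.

0.75390625; yes

With common denominator 2^8 = 256: Σ 2^(−ℓᵢ) = 64/256 + 64/256 + 64/256 + 1/256 = 193/256 = 0.75390625.
Kraft's inequality requires Σ ≤ 1; here Σ = 0.75390625 ≤ 1, so such a prefix code exists.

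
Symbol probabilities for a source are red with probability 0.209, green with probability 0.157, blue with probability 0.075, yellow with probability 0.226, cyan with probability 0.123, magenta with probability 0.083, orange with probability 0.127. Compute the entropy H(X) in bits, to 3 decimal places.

H = −Σ pᵢ log₂ pᵢ.
−0.209·log₂(0.209) = 0.4720
−0.157·log₂(0.157) = 0.4194
−0.075·log₂(0.075) = 0.2803
−0.226·log₂(0.226) = 0.4849
−0.123·log₂(0.123) = 0.3719
−0.083·log₂(0.083) = 0.2980
−0.127·log₂(0.127) = 0.3781
Sum ≈ 2.7045 → 2.705 bits.

2.705 bits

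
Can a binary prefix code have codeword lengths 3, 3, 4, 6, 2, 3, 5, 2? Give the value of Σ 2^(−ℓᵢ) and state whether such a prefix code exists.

With common denominator 2^6 = 64: Σ 2^(−ℓᵢ) = 8/64 + 8/64 + 4/64 + 1/64 + 16/64 + 8/64 + 2/64 + 16/64 = 63/64 = 0.984375.
Kraft's inequality requires Σ ≤ 1; here Σ = 0.984375 ≤ 1, so such a prefix code exists.

0.984375; yes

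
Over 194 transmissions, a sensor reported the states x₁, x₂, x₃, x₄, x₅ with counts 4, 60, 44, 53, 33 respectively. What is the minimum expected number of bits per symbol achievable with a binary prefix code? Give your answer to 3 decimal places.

Probabilities are the counts divided by 194.
Repeatedly combine the two least-probable nodes; the expected code length is the sum of the merged weights.
merge 2/97 + 33/194 → 37/194
merge 37/194 + 22/97 → 81/194
merge 53/194 + 30/97 → 113/194
merge 81/194 + 113/194 → 1
L = 37/194 + 81/194 + 113/194 + 1 = 425/194 ≈ 2.191 bits/symbol.

2.191 bits/symbol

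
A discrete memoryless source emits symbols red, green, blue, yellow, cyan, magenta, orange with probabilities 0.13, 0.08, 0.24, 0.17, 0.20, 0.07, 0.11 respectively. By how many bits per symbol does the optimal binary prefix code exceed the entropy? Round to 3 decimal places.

0.024 bits

Entropy H = −Σ p log₂ p ≈ 2.6861 bits.
Huffman merges: 7/100+2/25→3/20; 11/100+13/100→6/25; 3/20+17/100→8/25; 1/5+6/25→11/25; 6/25+8/25→14/25; 11/25+14/25→1. L = 271/100 ≈ 2.7100.
L − H = 2.7100 − 2.6861 = 0.024 bits.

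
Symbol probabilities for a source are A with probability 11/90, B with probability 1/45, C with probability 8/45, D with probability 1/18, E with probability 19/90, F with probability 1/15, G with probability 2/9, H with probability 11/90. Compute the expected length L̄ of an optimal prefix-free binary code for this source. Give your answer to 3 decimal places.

Repeatedly combine the two least-probable nodes; the expected code length is the sum of the merged weights.
merge 1/45 + 1/18 → 7/90
merge 1/15 + 7/90 → 13/90
merge 11/90 + 11/90 → 11/45
merge 13/90 + 8/45 → 29/90
merge 19/90 + 2/9 → 13/30
merge 11/45 + 29/90 → 17/30
merge 13/30 + 17/30 → 1
L = 7/90 + 13/90 + 11/45 + 29/90 + 13/30 + 17/30 + 1 = 251/90 ≈ 2.789 bits/symbol.

2.789 bits/symbol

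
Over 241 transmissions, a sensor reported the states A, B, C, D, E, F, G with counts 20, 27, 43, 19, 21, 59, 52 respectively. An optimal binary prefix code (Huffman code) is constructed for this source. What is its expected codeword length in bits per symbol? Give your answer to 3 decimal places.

Probabilities are the counts divided by 241.
Repeatedly combine the two least-probable nodes; the expected code length is the sum of the merged weights.
merge 19/241 + 20/241 → 39/241
merge 21/241 + 27/241 → 48/241
merge 39/241 + 43/241 → 82/241
merge 48/241 + 52/241 → 100/241
merge 59/241 + 82/241 → 141/241
merge 100/241 + 141/241 → 1
L = 39/241 + 48/241 + 82/241 + 100/241 + 141/241 + 1 = 651/241 ≈ 2.701 bits/symbol.

2.701 bits/symbol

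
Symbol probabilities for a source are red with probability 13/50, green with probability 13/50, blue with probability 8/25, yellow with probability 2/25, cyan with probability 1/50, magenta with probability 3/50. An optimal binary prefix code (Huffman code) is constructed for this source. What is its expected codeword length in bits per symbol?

2.24 bits/symbol

Repeatedly combine the two least-probable nodes; the expected code length is the sum of the merged weights.
merge 1/50 + 3/50 → 2/25
merge 2/25 + 2/25 → 4/25
merge 4/25 + 13/50 → 21/50
merge 13/50 + 8/25 → 29/50
merge 21/50 + 29/50 → 1
L = 2/25 + 4/25 + 21/50 + 29/50 + 1 = 56/25 = 2.24 bits/symbol.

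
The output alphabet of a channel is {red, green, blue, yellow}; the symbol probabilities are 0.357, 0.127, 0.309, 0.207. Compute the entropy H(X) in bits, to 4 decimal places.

H = −Σ pᵢ log₂ pᵢ.
−0.357·log₂(0.357) = 0.5305
−0.127·log₂(0.127) = 0.3781
−0.309·log₂(0.309) = 0.5235
−0.207·log₂(0.207) = 0.4704
Sum ≈ 1.9025 → 1.9025 bits.

1.9025 bits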